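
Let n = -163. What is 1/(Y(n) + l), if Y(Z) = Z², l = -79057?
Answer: -1/52488 ≈ -1.9052e-5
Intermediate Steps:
1/(Y(n) + l) = 1/((-163)² - 79057) = 1/(26569 - 79057) = 1/(-52488) = -1/52488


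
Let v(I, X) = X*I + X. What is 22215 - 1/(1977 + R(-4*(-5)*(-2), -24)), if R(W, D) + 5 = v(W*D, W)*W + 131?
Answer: 34204502144/1539703 ≈ 22215.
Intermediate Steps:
v(I, X) = X + I*X (v(I, X) = I*X + X = X + I*X)
R(W, D) = 126 + W**2*(1 + D*W) (R(W, D) = -5 + ((W*(1 + W*D))*W + 131) = -5 + ((W*(1 + D*W))*W + 131) = -5 + (W**2*(1 + D*W) + 131) = -5 + (131 + W**2*(1 + D*W)) = 126 + W**2*(1 + D*W))
22215 - 1/(1977 + R(-4*(-5)*(-2), -24)) = 22215 - 1/(1977 + (126 + (-4*(-5)*(-2))**2*(1 - 24*(-4*(-5))*(-2)))) = 22215 - 1/(1977 + (126 + (20*(-2))**2*(1 - 480*(-2)))) = 22215 - 1/(1977 + (126 + (-40)**2*(1 - 24*(-40)))) = 22215 - 1/(1977 + (126 + 1600*(1 + 960))) = 22215 - 1/(1977 + (126 + 1600*961)) = 22215 - 1/(1977 + (126 + 1537600)) = 22215 - 1/(1977 + 1537726) = 22215 - 1/1539703 = 34204502144/1539703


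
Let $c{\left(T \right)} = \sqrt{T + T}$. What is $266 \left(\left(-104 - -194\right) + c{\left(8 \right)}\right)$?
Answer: $25004$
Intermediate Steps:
$c{\left(T \right)} = \sqrt{2} \sqrt{T}$ ($c{\left(T \right)} = \sqrt{2 T} = \sqrt{2} \sqrt{T}$)
$266 \left(\left(-104 - -194\right) + c{\left(8 \right)}\right) = 266 \left(\left(-104 - -194\right) + \sqrt{2} \sqrt{8}\right) = 266 \left(\left(-104 + 194\right) + \sqrt{2} \cdot 2 \sqrt{2}\right) = 266 \left(90 + 4\right) = 266 \cdot 94 = 25004$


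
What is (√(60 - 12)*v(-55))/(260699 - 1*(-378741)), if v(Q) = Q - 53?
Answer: -27*√3/39965 ≈ -0.0011702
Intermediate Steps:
v(Q) = -53 + Q
(√(60 - 12)*v(-55))/(260699 - 1*(-378741)) = (√(60 - 12)*(-53 - 55))/(260699 - 1*(-378741)) = (√48*(-108))/(260699 + 378741) = ((4*√3)*(-108))/639440 = -432*√3*(1/639440) = -27*√3/39965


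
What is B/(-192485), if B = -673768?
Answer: 673768/192485 ≈ 3.5004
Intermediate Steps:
B/(-192485) = -673768/(-192485) = -673768*(-1/192485) = 673768/192485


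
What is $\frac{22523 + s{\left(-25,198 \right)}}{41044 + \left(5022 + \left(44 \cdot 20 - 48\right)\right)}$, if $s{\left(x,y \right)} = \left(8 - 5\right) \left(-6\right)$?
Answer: $\frac{22505}{46898} \approx 0.47987$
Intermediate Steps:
$s{\left(x,y \right)} = -18$ ($s{\left(x,y \right)} = 3 \left(-6\right) = -18$)
$\frac{22523 + s{\left(-25,198 \right)}}{41044 + \left(5022 + \left(44 \cdot 20 - 48\right)\right)} = \frac{22523 - 18}{41044 + \left(5022 + \left(44 \cdot 20 - 48\right)\right)} = \frac{22505}{41044 + \left(5022 + \left(880 - 48\right)\right)} = \frac{22505}{41044 + \left(5022 + 832\right)} = \frac{22505}{41044 + 5854} = \frac{22505}{46898}$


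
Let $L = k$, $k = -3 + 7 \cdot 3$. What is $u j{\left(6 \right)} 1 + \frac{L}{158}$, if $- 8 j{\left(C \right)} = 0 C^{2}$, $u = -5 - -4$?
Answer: $\frac{9}{79} \approx 0.11392$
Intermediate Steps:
$u = -1$ ($u = -5 + 4 = -1$)
$k = 18$ ($k = -3 + 21 = 18$)
$j{\left(C \right)} = 0$ ($j{\left(C \right)} = - \frac{0 C^{2}}{8} = \left(- \frac{1}{8}\right) 0 = 0$)
$L = 18$
$u j{\left(6 \right)} 1 + \frac{L}{158} = \left(-1\right) 0 \cdot 1 + \frac{18}{158} = 0 \cdot 1 + 18 \cdot \frac{1}{158} = 0 + \frac{9}{79} = \frac{9}{79}$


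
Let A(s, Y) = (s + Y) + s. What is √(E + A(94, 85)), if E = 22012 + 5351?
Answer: 14*√141 ≈ 166.24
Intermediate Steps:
A(s, Y) = Y + 2*s (A(s, Y) = (Y + s) + s = Y + 2*s)
E = 27363
√(E + A(94, 85)) = √(27363 + (85 + 2*94)) = √(27363 + (85 + 188)) = √(27363 + 273) = √27636 = 14*√141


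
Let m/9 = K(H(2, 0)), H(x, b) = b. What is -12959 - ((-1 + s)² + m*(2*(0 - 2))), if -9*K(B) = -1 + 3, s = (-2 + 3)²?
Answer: -12967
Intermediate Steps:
s = 1 (s = 1² = 1)
K(B) = -2/9 (K(B) = -(-1 + 3)/9 = -⅑*2 = -2/9)
m = -2 (m = 9*(-2/9) = -2)
-12959 - ((-1 + s)² + m*(2*(0 - 2))) = -12959 - ((-1 + 1)² - 4*(0 - 2)) = -12959 - (0² - 4*(-2)) = -12959 - (0 - 2*(-4)) = -12959 - (0 + 8) = -12959 - 1*8 = -12959 - 8 = -12967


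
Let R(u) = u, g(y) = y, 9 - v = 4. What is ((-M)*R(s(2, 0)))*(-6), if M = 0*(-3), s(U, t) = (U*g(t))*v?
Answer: 0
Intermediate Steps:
v = 5 (v = 9 - 1*4 = 9 - 4 = 5)
s(U, t) = 5*U*t (s(U, t) = (U*t)*5 = 5*U*t)
M = 0
((-M)*R(s(2, 0)))*(-6) = ((-1*0)*(5*2*0))*(-6) = (0*0)*(-6) = 0*(-6) = 0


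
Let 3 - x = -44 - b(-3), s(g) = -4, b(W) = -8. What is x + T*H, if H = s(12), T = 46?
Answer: -145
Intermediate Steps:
H = -4
x = 39 (x = 3 - (-44 - 1*(-8)) = 3 - (-44 + 8) = 3 - 1*(-36) = 3 + 36 = 39)
x + T*H = 39 + 46*(-4) = 39 - 184 = -145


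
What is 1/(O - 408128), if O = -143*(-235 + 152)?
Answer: -1/396259 ≈ -2.5236e-6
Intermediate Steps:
O = 11869 (O = -143*(-83) = 11869)
1/(O - 408128) = 1/(11869 - 408128) = 1/(-396259) = -1/396259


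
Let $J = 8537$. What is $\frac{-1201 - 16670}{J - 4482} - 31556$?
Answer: $- \frac{127977451}{4055} \approx -31560.0$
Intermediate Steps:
$\frac{-1201 - 16670}{J - 4482} - 31556 = \frac{-1201 - 16670}{8537 - 4482} - 31556 = - \frac{17871}{4055} - 31556 = - \frac{127977451}{4055}$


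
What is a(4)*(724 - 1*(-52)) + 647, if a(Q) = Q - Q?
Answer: 647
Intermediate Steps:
a(Q) = 0
a(4)*(724 - 1*(-52)) + 647 = 0*(724 - 1*(-52)) + 647 = 0*(724 + 52) + 647 = 0*776 + 647 = 0 + 647 = 647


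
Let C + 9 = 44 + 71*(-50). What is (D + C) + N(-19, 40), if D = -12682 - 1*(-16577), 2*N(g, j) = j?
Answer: 400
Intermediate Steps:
N(g, j) = j/2
D = 3895 (D = -12682 + 16577 = 3895)
C = -3515 (C = -9 + (44 + 71*(-50)) = -9 + (44 - 3550) = -9 - 3506 = -3515)
(D + C) + N(-19, 40) = (3895 - 3515) + (1/2)*40 = 380 + 20 = 400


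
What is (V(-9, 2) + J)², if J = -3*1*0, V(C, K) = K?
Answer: 4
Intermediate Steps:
J = 0 (J = -3*0 = 0)
(V(-9, 2) + J)² = (2 + 0)² = 2² = 4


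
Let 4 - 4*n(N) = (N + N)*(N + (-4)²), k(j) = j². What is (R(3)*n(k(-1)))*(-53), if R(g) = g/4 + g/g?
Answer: 5565/8 ≈ 695.63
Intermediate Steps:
R(g) = 1 + g/4 (R(g) = g*(¼) + 1 = g/4 + 1 = 1 + g/4)
n(N) = 1 - N*(16 + N)/2 (n(N) = 1 - (N + N)*(N + (-4)²)/4 = 1 - 2*N*(N + 16)/4 = 1 - 2*N*(16 + N)/4 = 1 - N*(16 + N)/2)
(R(3)*n(k(-1)))*(-53) = ((1 + (¼)*3)*(1 - 8*(-1)² - ((-1)²)²/2))*(-53) = ((1 + ¾)*(1 - 8*1 - ½*1²))*(-53) = (7*(1 - 8 - ½*1)/4)*(-53) = (7*(1 - 8 - ½)/4)*(-53) = ((7/4)*(-15/2))*(-53) = -105/8*(-53) = 5565/8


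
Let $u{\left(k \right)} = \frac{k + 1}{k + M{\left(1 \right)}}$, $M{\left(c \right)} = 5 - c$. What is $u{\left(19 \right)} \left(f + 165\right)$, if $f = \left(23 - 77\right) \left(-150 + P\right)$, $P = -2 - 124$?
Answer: $\frac{301380}{23} \approx 13103.0$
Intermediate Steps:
$P = -126$
$f = 14904$ ($f = \left(23 - 77\right) \left(-150 - 126\right) = \left(-54\right) \left(-276\right) = 14904$)
$u{\left(k \right)} = \frac{1 + k}{4 + k}$ ($u{\left(k \right)} = \frac{k + 1}{k + \left(5 - 1\right)} = \frac{1 + k}{k + \left(5 - 1\right)} = \frac{1 + k}{k + 4} = \frac{1 + k}{4 + k}$)
$u{\left(19 \right)} \left(f + 165\right) = \frac{1 + 19}{4 + 19} \left(14904 + 165\right) = \frac{1}{23} \cdot 20 \cdot 15069 = \frac{20}{23} \cdot 15069 = \frac{301380}{23}$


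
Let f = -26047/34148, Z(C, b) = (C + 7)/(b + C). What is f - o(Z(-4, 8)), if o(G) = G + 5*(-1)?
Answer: 59541/17074 ≈ 3.4872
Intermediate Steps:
Z(C, b) = (7 + C)/(C + b)
o(G) = -5 + G (o(G) = G - 5 = -5 + G)
f = -26047/34148 (f = -26047*1/34148 = -26047/34148 ≈ -0.76277)
f - o(Z(-4, 8)) = -26047/34148 - (-5 + (7 - 4)/(-4 + 8)) = -26047/34148 - (-5 + 3/4) = -26047/34148 - (-5 + (¼)*3) = -26047/34148 - (-5 + ¾) = -26047/34148 - 1*(-17/4) = -26047/34148 + 17/4 = 59541/17074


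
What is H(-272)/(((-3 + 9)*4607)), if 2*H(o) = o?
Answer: -4/813 ≈ -0.0049201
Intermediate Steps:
H(o) = o/2
H(-272)/(((-3 + 9)*4607)) = ((½)*(-272))/(((-3 + 9)*4607)) = -136/(6*4607) = -136/27642 = -136*1/27642 = -4/813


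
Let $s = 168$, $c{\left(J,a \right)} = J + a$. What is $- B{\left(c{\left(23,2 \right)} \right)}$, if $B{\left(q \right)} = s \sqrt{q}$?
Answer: $-840$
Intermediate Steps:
$B{\left(q \right)} = 168 \sqrt{q}$
$- B{\left(c{\left(23,2 \right)} \right)} = - 168 \sqrt{23 + 2} = - 168 \sqrt{25} = - 168 \cdot 5 = \left(-1\right) 840 = -840$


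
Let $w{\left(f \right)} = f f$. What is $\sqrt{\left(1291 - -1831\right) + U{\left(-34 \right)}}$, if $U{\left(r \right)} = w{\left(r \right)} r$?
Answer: $i \sqrt{36182} \approx 190.22 i$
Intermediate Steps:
$w{\left(f \right)} = f^{2}$
$U{\left(r \right)} = r^{3}$ ($U{\left(r \right)} = r^{2} r = r^{3}$)
$\sqrt{\left(1291 - -1831\right) + U{\left(-34 \right)}} = \sqrt{\left(1291 - -1831\right) + \left(-34\right)^{3}} = \sqrt{\left(1291 + 1831\right) - 39304} = \sqrt{3122 - 39304} = \sqrt{-36182} = i \sqrt{36182}$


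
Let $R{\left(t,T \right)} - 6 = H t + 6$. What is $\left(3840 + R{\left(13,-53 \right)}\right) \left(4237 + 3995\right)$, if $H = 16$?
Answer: $33421920$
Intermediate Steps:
$R{\left(t,T \right)} = 12 + 16 t$ ($R{\left(t,T \right)} = 6 + \left(16 t + 6\right) = 6 + \left(6 + 16 t\right) = 12 + 16 t$)
$\left(3840 + R{\left(13,-53 \right)}\right) \left(4237 + 3995\right) = \left(3840 + \left(12 + 16 \cdot 13\right)\right) \left(4237 + 3995\right) = \left(3840 + \left(12 + 208\right)\right) 8232 = \left(3840 + 220\right) 8232 = 4060 \cdot 8232 = 33421920$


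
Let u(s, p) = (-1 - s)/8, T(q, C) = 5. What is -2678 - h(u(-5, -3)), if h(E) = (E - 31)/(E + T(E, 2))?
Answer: -29397/11 ≈ -2672.5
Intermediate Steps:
u(s, p) = -⅛ - s/8 (u(s, p) = (-1 - s)*(⅛) = -⅛ - s/8)
h(E) = (-31 + E)/(5 + E) (h(E) = (E - 31)/(E + 5) = (-31 + E)/(5 + E))
-2678 - h(u(-5, -3)) = -2678 - (-31 + (-⅛ - ⅛*(-5)))/(5 + (-⅛ - ⅛*(-5))) = -2678 - (-31 + (-⅛ + 5/8))/(5 + (-⅛ + 5/8)) = -2678 - (-31 + ½)/(5 + ½) = -2678 - (-61)/(11/2*2) = -2678 - 2*(-61)/(11*2) = -2678 - 1*(-61/11) = -2678 + 61/11 = -29397/11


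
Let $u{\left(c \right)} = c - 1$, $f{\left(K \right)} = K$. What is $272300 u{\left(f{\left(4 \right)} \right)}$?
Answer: $816900$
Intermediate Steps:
$u{\left(c \right)} = -1 + c$
$272300 u{\left(f{\left(4 \right)} \right)} = 272300 \left(-1 + 4\right) = 272300 \cdot 3 = 816900$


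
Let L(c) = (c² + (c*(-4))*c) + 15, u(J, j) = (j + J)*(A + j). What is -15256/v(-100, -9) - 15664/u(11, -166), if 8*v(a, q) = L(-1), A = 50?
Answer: -137163188/13485 ≈ -10172.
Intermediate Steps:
u(J, j) = (50 + j)*(J + j) (u(J, j) = (j + J)*(50 + j) = (J + j)*(50 + j) = (50 + j)*(J + j))
L(c) = 15 - 3*c² (L(c) = (c² + (-4*c)*c) + 15 = (c² - 4*c²) + 15 = -3*c² + 15 = 15 - 3*c²)
v(a, q) = 3/2 (v(a, q) = (15 - 3*(-1)²)/8 = (15 - 3*1)/8 = (15 - 3)/8 = (⅛)*12 = 3/2)
-15256/v(-100, -9) - 15664/u(11, -166) = -15256/3/2 - 15664/((-166)² + 50*11 + 50*(-166) + 11*(-166)) = -15256*⅔ - 15664/(27556 + 550 - 8300 - 1826) = -30512/3 - 15664/17980 = -30512/3 - 15664*1/17980 = -30512/3 - 3916/4495 = -137163188/13485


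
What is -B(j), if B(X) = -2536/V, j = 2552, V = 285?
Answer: 2536/285 ≈ 8.8982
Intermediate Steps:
B(X) = -2536/285
-B(j) = -1*(-2536/285) = 2536/285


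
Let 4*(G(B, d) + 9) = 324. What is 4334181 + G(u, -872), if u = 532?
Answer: 4334253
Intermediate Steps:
G(B, d) = 72 (G(B, d) = -9 + (¼)*324 = -9 + 81 = 72)
4334181 + G(u, -872) = 4334181 + 72 = 4334253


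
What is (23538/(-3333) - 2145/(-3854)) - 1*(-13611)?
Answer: 58251642745/4281794 ≈ 13605.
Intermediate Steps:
(23538/(-3333) - 2145/(-3854)) - 1*(-13611) = (23538*(-1/3333) - 2145*(-1/3854)) + 13611 = (-7846/1111 + 2145/3854) + 13611 = -27855389/4281794 + 13611 = 58251642745/4281794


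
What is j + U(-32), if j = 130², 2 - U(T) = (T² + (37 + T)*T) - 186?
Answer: 16224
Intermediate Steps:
U(T) = 188 - T² - T*(37 + T) (U(T) = 2 - ((T² + (37 + T)*T) - 186) = 2 - ((T² + T*(37 + T)) - 186) = 2 - (-186 + T² + T*(37 + T)) = 2 + (186 - T² - T*(37 + T)) = 188 - T² - T*(37 + T))
j = 16900
j + U(-32) = 16900 + (188 - 37*(-32) - 2*(-32)²) = 16900 + (188 + 1184 - 2*1024) = 16900 + (188 + 1184 - 2048) = 16900 - 676 = 16224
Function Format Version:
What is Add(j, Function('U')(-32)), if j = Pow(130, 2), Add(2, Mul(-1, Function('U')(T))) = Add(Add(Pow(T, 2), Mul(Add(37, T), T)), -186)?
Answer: 16224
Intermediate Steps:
Function('U')(T) = Add(188, Mul(-1, Pow(T, 2)), Mul(-1, T, Add(37, T))) (Function('U')(T) = Add(2, Mul(-1, Add(Add(Pow(T, 2), Mul(Add(37, T), T)), -186))) = Add(2, Mul(-1, Add(Add(Pow(T, 2), Mul(T, Add(37, T))), -186))) = Add(2, Mul(-1, Add(-186, Pow(T, 2), Mul(T, Add(37, T))))) = Add(2, Add(186, Mul(-1, Pow(T, 2)), Mul(-1, T, Add(37, T)))) = Add(188, Mul(-1, Pow(T, 2)), Mul(-1, T, Add(37, T))))
j = 16900
Add(j, Function('U')(-32)) = Add(16900, Add(188, Mul(-37, -32), Mul(-2, Pow(-32, 2)))) = Add(16900, Add(188, 1184, Mul(-2, 1024))) = Add(16900, Add(188, 1184, -2048)) = Add(16900, -676) = 16224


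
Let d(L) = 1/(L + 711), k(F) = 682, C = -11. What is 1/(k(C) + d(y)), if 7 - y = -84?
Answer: 802/546965 ≈ 0.0014663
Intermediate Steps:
y = 91 (y = 7 - 1*(-84) = 7 + 84 = 91)
d(L) = 1/(711 + L)
1/(k(C) + d(y)) = 1/(682 + 1/(711 + 91)) = 1/(682 + 1/802) = 1/(546965/802) = 802/546965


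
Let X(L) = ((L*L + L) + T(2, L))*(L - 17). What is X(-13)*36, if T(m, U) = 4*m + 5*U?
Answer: -106920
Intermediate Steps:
X(L) = (-17 + L)*(8 + L² + 6*L) (X(L) = ((L*L + L) + (4*2 + 5*L))*(L - 17) = ((L² + L) + (8 + 5*L))*(-17 + L) = ((L + L²) + (8 + 5*L))*(-17 + L) = (8 + L² + 6*L)*(-17 + L) = (-17 + L)*(8 + L² + 6*L))
X(-13)*36 = (-136 + (-13)³ - 94*(-13) - 11*(-13)²)*36 = (-136 - 2197 + 1222 - 11*169)*36 = (-136 - 2197 + 1222 - 1859)*36 = -2970*36 = -106920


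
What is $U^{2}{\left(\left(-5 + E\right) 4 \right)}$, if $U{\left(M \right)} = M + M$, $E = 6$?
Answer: $64$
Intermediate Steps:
$U{\left(M \right)} = 2 M$
$U^{2}{\left(\left(-5 + E\right) 4 \right)} = \left(2 \left(-5 + 6\right) 4\right)^{2} = \left(2 \cdot 1 \cdot 4\right)^{2} = \left(2 \cdot 4\right)^{2} = 8^{2} = 64$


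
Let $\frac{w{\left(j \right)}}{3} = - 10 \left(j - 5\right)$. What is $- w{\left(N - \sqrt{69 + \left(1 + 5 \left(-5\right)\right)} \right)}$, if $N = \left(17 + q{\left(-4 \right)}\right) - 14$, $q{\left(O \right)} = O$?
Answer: $-180 - 90 \sqrt{5} \approx -381.25$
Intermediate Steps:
$N = -1$ ($N = \left(17 - 4\right) - 14 = 13 - 14 = -1$)
$w{\left(j \right)} = 150 - 30 j$ ($w{\left(j \right)} = 3 \left(- 10 \left(j - 5\right)\right) = 3 \left(- 10 \left(-5 + j\right)\right) = 3 \left(50 - 10 j\right) = 150 - 30 j$)
$- w{\left(N - \sqrt{69 + \left(1 + 5 \left(-5\right)\right)} \right)} = - (150 - 30 \left(-1 - \sqrt{69 + \left(1 + 5 \left(-5\right)\right)}\right)) = - (150 - 30 \left(-1 - \sqrt{69 + \left(1 - 25\right)}\right)) = - (150 - 30 \left(-1 - \sqrt{69 - 24}\right)) = - (150 - 30 \left(-1 - \sqrt{45}\right)) = - (150 - 30 \left(-1 - 3 \sqrt{5}\right)) = - (150 + \left(30 + 90 \sqrt{5}\right)) = - (180 + 90 \sqrt{5}) = -180 - 90 \sqrt{5}$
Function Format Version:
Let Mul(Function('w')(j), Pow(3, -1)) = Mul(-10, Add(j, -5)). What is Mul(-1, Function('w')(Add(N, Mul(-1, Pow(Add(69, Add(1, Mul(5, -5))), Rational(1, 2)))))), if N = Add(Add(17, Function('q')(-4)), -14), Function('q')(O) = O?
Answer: Add(-180, Mul(-90, Pow(5, Rational(1, 2)))) ≈ -381.25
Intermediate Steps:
N = -1 (N = Add(Add(17, -4), -14) = Add(13, -14) = -1)
Function('w')(j) = Add(150, Mul(-30, j)) (Function('w')(j) = Mul(3, Mul(-10, Add(j, -5))) = Mul(3, Mul(-10, Add(-5, j))) = Mul(3, Add(50, Mul(-10, j))) = Add(150, Mul(-30, j)))
Mul(-1, Function('w')(Add(N, Mul(-1, Pow(Add(69, Add(1, Mul(5, -5))), Rational(1, 2)))))) = Mul(-1, Add(150, Mul(-30, Add(-1, Mul(-1, Pow(Add(69, Add(1, Mul(5, -5))), Rational(1, 2))))))) = Mul(-1, Add(150, Mul(-30, Add(-1, Mul(-1, Pow(Add(69, Add(1, -25)), Rational(1, 2))))))) = Mul(-1, Add(150, Mul(-30, Add(-1, Mul(-1, Pow(Add(69, -24), Rational(1, 2))))))) = Mul(-1, Add(150, Mul(-30, Add(-1, Mul(-1, Pow(45, Rational(1, 2))))))) = Mul(-1, Add(150, Mul(-30, Add(-1, Mul(-1, Mul(3, Pow(5, Rational(1, 2)))))))) = Mul(-1, Add(150, Mul(-30, Add(-1, Mul(-3, Pow(5, Rational(1, 2))))))) = Mul(-1, Add(150, Add(30, Mul(90, Pow(5, Rational(1, 2)))))) = Mul(-1, Add(180, Mul(90, Pow(5, Rational(1, 2))))) = Add(-180, Mul(-90, Pow(5, Rational(1, 2))))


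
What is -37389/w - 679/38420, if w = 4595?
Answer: -287921077/35307980 ≈ -8.1546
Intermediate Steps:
-37389/w - 679/38420 = -37389/4595 - 679/38420 = -287921077/35307980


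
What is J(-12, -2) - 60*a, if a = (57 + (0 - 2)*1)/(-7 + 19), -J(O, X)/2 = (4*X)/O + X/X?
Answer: -835/3 ≈ -278.33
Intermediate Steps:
J(O, X) = -2 - 8*X/O (J(O, X) = -2*((4*X)/O + X/X) = -2*(4*X/O + 1) = -2*(1 + 4*X/O) = -2 - 8*X/O)
a = 55/12 (a = (57 - 2*1)/12 = (57 - 2)*(1/12) = 55*(1/12) = 55/12 ≈ 4.5833)
J(-12, -2) - 60*a = (-2 - 8*(-2)/(-12)) - 60*55/12 = (-2 - 8*(-2)*(-1/12)) - 275 = (-2 - 4/3) - 275 = -10/3 - 275 = -835/3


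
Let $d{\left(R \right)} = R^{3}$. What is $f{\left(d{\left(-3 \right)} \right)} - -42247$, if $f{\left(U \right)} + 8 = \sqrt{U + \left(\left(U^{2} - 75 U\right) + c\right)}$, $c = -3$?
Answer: $42239 + 2 \sqrt{681} \approx 42291.0$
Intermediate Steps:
$f{\left(U \right)} = -8 + \sqrt{-3 + U^{2} - 74 U}$ ($f{\left(U \right)} = -8 + \sqrt{U - \left(3 - U^{2} + 75 U\right)} = -8 + \sqrt{-3 + U^{2} - 74 U}$)
$f{\left(d{\left(-3 \right)} \right)} - -42247 = \left(-8 + \sqrt{-3 + \left(\left(-3\right)^{3}\right)^{2} - 74 \left(-3\right)^{3}}\right) - -42247 = \left(-8 + \sqrt{-3 + \left(-27\right)^{2} - -1998}\right) + 42247 = \left(-8 + \sqrt{-3 + 729 + 1998}\right) + 42247 = \left(-8 + \sqrt{2724}\right) + 42247 = \left(-8 + 2 \sqrt{681}\right) + 42247 = 42239 + 2 \sqrt{681}$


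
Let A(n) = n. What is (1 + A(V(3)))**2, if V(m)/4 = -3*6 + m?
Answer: 3481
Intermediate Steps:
V(m) = -72 + 4*m (V(m) = 4*(-3*6 + m) = 4*(-18 + m) = -72 + 4*m)
(1 + A(V(3)))**2 = (1 + (-72 + 4*3))**2 = (1 + (-72 + 12))**2 = (1 - 60)**2 = (-59)**2 = 3481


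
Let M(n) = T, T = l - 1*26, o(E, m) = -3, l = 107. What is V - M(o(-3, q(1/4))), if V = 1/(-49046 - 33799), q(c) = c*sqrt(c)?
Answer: -6710446/82845 ≈ -81.000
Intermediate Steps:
q(c) = c**(3/2)
T = 81 (T = 107 - 1*26 = 107 - 26 = 81)
M(n) = 81
V = -1/82845 (V = 1/(-82845) = -1/82845 ≈ -1.2071e-5)
V - M(o(-3, q(1/4))) = -1/82845 - 1*81 = -1/82845 - 81 = -6710446/82845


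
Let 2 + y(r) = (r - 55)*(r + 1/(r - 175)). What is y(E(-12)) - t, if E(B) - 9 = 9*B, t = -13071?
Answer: 3879232/137 ≈ 28316.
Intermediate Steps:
E(B) = 9 + 9*B
y(r) = -2 + (-55 + r)*(r + 1/(-175 + r)) (y(r) = -2 + (r - 55)*(r + 1/(r - 175)) = -2 + (-55 + r)*(r + 1/(-175 + r)))
y(E(-12)) - t = (295 + (9 + 9*(-12))³ - 230*(9 + 9*(-12))² + 9624*(9 + 9*(-12)))/(-175 + (9 + 9*(-12))) - 1*(-13071) = (295 + (9 - 108)³ - 230*(9 - 108)² + 9624*(9 - 108))/(-175 + (9 - 108)) + 13071 = (295 + (-99)³ - 230*(-99)² + 9624*(-99))/(-175 - 99) + 13071 = (295 - 970299 - 230*9801 - 952776)/(-274) + 13071 = -(295 - 970299 - 2254230 - 952776)/274 + 13071 = -1/274*(-4177010) + 13071 = 2088505/137 + 13071 = 3879232/137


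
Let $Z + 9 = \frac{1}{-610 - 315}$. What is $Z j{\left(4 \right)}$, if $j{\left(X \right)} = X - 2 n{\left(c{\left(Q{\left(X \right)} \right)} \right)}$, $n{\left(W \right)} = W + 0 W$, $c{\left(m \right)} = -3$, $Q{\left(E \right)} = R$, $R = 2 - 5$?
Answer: $- \frac{16652}{185} \approx -90.011$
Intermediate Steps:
$R = -3$ ($R = 2 - 5 = -3$)
$Q{\left(E \right)} = -3$
$n{\left(W \right)} = W$ ($n{\left(W \right)} = W + 0 = W$)
$j{\left(X \right)} = 6 + X$ ($j{\left(X \right)} = X - -6 = X + 6 = 6 + X$)
$Z = - \frac{8326}{925}$ ($Z = -9 + \frac{1}{-610 - 315} = -9 + \frac{1}{-925} = -9 - \frac{1}{925} = - \frac{8326}{925} \approx -9.0011$)
$Z j{\left(4 \right)} = - \frac{8326 \left(6 + 4\right)}{925} = \left(- \frac{8326}{925}\right) 10 = - \frac{16652}{185}$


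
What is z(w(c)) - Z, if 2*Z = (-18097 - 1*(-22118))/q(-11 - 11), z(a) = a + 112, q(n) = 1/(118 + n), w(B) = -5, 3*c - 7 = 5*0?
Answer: -192901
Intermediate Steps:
c = 7/3 (c = 7/3 + (5*0)/3 = 7/3 + (⅓)*0 = 7/3 + 0 = 7/3 ≈ 2.3333)
z(a) = 112 + a
Z = 193008 (Z = ((-18097 - 1*(-22118))/(1/(118 + (-11 - 11))))/2 = ((-18097 + 22118)/(1/(118 - 22)))/2 = (4021/(1/96))/2 = (4021*96)/2 = (½)*386016 = 193008)
z(w(c)) - Z = (112 - 5) - 1*193008 = 107 - 193008 = -192901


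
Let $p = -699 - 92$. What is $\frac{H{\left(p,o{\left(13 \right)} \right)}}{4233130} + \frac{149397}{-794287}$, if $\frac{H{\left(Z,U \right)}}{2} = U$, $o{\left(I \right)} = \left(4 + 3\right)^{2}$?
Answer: $- \frac{316169541242}{1681160064155} \approx -0.18807$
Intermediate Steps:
$o{\left(I \right)} = 49$ ($o{\left(I \right)} = 7^{2} = 49$)
$p = -791$ ($p = -699 - 92 = -791$)
$H{\left(Z,U \right)} = 2 U$
$\frac{H{\left(p,o{\left(13 \right)} \right)}}{4233130} + \frac{149397}{-794287} = \frac{2 \cdot 49}{4233130} + \frac{149397}{-794287} = 98 \cdot \frac{1}{4233130} + 149397 \left(- \frac{1}{794287}\right) = \frac{49}{2116565} - \frac{149397}{794287} = - \frac{316169541242}{1681160064155}$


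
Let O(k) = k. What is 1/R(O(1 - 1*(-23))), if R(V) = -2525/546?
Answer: -546/2525 ≈ -0.21624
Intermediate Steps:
R(V) = -2525/546 (R(V) = -2525*1/546 = -2525/546)
1/R(O(1 - 1*(-23))) = 1/(-2525/546) = -546/2525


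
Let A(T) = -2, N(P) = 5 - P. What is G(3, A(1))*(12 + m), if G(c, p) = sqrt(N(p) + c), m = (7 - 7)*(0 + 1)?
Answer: 12*sqrt(10) ≈ 37.947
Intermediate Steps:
m = 0 (m = 0*1 = 0)
G(c, p) = sqrt(5 + c - p) (G(c, p) = sqrt((5 - p) + c) = sqrt(5 + c - p))
G(3, A(1))*(12 + m) = sqrt(5 + 3 - 1*(-2))*(12 + 0) = sqrt(5 + 3 + 2)*12 = sqrt(10)*12 = 12*sqrt(10)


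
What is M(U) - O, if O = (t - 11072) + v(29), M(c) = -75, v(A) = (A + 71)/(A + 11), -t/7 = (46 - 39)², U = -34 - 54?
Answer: 22675/2 ≈ 11338.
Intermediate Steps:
U = -88
t = -343 (t = -7*(46 - 39)² = -7*7² = -7*49 = -343)
v(A) = (71 + A)/(11 + A)
O = -22825/2 (O = (-343 - 11072) + (71 + 29)/(11 + 29) = -11415 + 100/40 = -11415 + (1/40)*100 = -11415 + 5/2 = -22825/2 ≈ -11413.)
M(U) - O = -75 - 1*(-22825/2) = -75 + 22825/2 = 22675/2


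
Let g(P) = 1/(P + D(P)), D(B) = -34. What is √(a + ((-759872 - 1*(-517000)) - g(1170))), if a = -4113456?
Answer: 3*I*√39040443471/284 ≈ 2087.2*I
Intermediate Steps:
g(P) = 1/(-34 + P) (g(P) = 1/(P - 34) = 1/(-34 + P))
√(a + ((-759872 - 1*(-517000)) - g(1170))) = √(-4113456 + ((-759872 - 1*(-517000)) - 1/(-34 + 1170))) = √(-4113456 + ((-759872 + 517000) - 1/1136)) = √(-4113456 + (-242872 - 1*1/1136)) = √(-4113456 + (-242872 - 1/1136)) = √(-4113456 - 275902593/1136) = √(-4948788609/1136) = 3*I*√39040443471/284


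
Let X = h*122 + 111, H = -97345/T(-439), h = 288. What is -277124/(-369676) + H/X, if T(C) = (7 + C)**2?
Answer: 455716996356413/607926279013632 ≈ 0.74963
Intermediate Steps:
H = -97345/186624 (H = -97345/(7 - 439)**2 = -97345/((-432)**2) = -97345/186624 ≈ -0.52161)
X = 35247 (X = 288*122 + 111 = 35136 + 111 = 35247)
-277124/(-369676) + H/X = -277124/(-369676) - 97345/186624/35247 = -277124*(-1/369676) - 97345/186624*1/35247 = 69281/92419 - 97345/6577936128 = 455716996356413/607926279013632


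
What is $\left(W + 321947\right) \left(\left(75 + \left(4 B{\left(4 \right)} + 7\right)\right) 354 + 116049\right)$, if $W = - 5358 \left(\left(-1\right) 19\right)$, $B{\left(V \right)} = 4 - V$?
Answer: $61476233673$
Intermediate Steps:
$W = 101802$ ($W = \left(-5358\right) \left(-19\right) = 101802$)
$\left(W + 321947\right) \left(\left(75 + \left(4 B{\left(4 \right)} + 7\right)\right) 354 + 116049\right) = \left(101802 + 321947\right) \left(\left(75 + \left(4 \left(4 - 4\right) + 7\right)\right) 354 + 116049\right) = 423749 \left(\left(75 + \left(4 \left(4 - 4\right) + 7\right)\right) 354 + 116049\right) = 423749 \left(\left(75 + \left(4 \cdot 0 + 7\right)\right) 354 + 116049\right) = 423749 \left(\left(75 + \left(0 + 7\right)\right) 354 + 116049\right) = 423749 \left(\left(75 + 7\right) 354 + 116049\right) = 423749 \left(82 \cdot 354 + 116049\right) = 423749 \left(29028 + 116049\right) = 423749 \cdot 145077 = 61476233673$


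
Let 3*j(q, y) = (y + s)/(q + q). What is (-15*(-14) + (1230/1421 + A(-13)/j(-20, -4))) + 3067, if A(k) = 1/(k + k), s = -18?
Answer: 666029491/203203 ≈ 3277.7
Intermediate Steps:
A(k) = 1/(2*k)
j(q, y) = (-18 + y)/(6*q) (j(q, y) = ((y - 18)/(q + q))/3 = ((-18 + y)/((2*q)))/3 = ((-18 + y)*(1/(2*q)))/3 = ((-18 + y)/(2*q))/3 = (-18 + y)/(6*q))
(-15*(-14) + (1230/1421 + A(-13)/j(-20, -4))) + 3067 = (-15*(-14) + (1230/1421 + ((1/2)/(-13))/(((1/6)*(-18 - 4)/(-20))))) + 3067 = (210 + (1230*(1/1421) + ((1/2)*(-1/13))/(((1/6)*(-1/20)*(-22))))) + 3067 = (210 + (1230/1421 - 1/(26*11/60))) + 3067 = (210 + (1230/1421 - 1/26*60/11)) + 3067 = (210 + (1230/1421 - 30/143)) + 3067 = (210 + 133260/203203) + 3067 = 42805890/203203 + 3067 = 666029491/203203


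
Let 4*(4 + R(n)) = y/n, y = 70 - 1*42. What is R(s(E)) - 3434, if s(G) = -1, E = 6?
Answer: -3445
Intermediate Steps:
y = 28 (y = 70 - 42 = 28)
R(n) = -4 + 7/n (R(n) = -4 + (28/n)/4 = -4 + 7/n)
R(s(E)) - 3434 = (-4 + 7/(-1)) - 3434 = (-4 + 7*(-1)) - 3434 = (-4 - 7) - 3434 = -11 - 3434 = -3445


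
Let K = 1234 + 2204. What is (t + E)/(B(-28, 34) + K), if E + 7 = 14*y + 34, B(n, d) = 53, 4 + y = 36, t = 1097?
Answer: 1572/3491 ≈ 0.45030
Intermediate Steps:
y = 32 (y = -4 + 36 = 32)
E = 475 (E = -7 + (14*32 + 34) = -7 + (448 + 34) = -7 + 482 = 475)
K = 3438
(t + E)/(B(-28, 34) + K) = (1097 + 475)/(53 + 3438) = 1572/3491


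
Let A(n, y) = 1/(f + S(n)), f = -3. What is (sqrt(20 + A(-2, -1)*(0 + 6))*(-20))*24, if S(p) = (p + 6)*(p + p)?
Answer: -480*sqrt(7106)/19 ≈ -2129.6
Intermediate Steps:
S(p) = 2*p*(6 + p) (S(p) = (6 + p)*(2*p) = 2*p*(6 + p))
A(n, y) = 1/(-3 + 2*n*(6 + n))
(sqrt(20 + A(-2, -1)*(0 + 6))*(-20))*24 = (sqrt(20 + (0 + 6)/(-3 + 2*(-2)*(6 - 2)))*(-20))*24 = (sqrt(20 + 6/(-3 + 2*(-2)*4))*(-20))*24 = (sqrt(20 + 6/(-3 - 16))*(-20))*24 = (sqrt(20 + 6/(-19))*(-20))*24 = (sqrt(20 - 1/19*6)*(-20))*24 = (sqrt(20 - 6/19)*(-20))*24 = (sqrt(374/19)*(-20))*24 = ((sqrt(7106)/19)*(-20))*24 = -20*sqrt(7106)/19*24 = -480*sqrt(7106)/19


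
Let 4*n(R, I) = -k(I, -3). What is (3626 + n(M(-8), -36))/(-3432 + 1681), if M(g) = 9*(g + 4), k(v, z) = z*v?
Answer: -3599/1751 ≈ -2.0554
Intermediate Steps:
k(v, z) = v*z
M(g) = 36 + 9*g (M(g) = 9*(4 + g) = 36 + 9*g)
n(R, I) = 3*I/4 (n(R, I) = (-I*(-3))/4 = (-(-3)*I)/4 = (3*I)/4 = 3*I/4)
(3626 + n(M(-8), -36))/(-3432 + 1681) = (3626 + (¾)*(-36))/(-3432 + 1681) = (3626 - 27)/(-1751) = 3599*(-1/1751) = -3599/1751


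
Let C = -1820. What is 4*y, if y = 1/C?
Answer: -1/455 ≈ -0.0021978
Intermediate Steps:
y = -1/1820 (y = 1/(-1820) = -1/1820 ≈ -0.00054945)
4*y = 4*(-1/1820) = -1/455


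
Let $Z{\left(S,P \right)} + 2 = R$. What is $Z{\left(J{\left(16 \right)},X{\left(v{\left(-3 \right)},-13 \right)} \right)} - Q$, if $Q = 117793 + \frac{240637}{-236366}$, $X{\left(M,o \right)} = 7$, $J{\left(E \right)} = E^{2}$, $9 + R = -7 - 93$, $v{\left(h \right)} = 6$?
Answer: $- \frac{27868256227}{236366} \approx -1.179 \cdot 10^{5}$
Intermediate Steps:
$R = -109$ ($R = -9 - 100 = -109$)
$Z{\left(S,P \right)} = -111$ ($Z{\left(S,P \right)} = -2 - 109 = -111$)
$Q = \frac{27842019601}{236366}$ ($Q = 117793 + 240637 \left(- \frac{1}{236366}\right) = 117793 - \frac{240637}{236366} = \frac{27842019601}{236366} \approx 1.1779 \cdot 10^{5}$)
$Z{\left(J{\left(16 \right)},X{\left(v{\left(-3 \right)},-13 \right)} \right)} - Q = -111 - \frac{27842019601}{236366} = - \frac{27868256227}{236366}$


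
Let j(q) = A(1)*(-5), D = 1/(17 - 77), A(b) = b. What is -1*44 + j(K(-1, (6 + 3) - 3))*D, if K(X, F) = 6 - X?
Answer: -527/12 ≈ -43.917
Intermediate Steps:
D = -1/60 (D = 1/(-60) = -1/60 ≈ -0.016667)
j(q) = -5 (j(q) = 1*(-5) = -5)
-1*44 + j(K(-1, (6 + 3) - 3))*D = -1*44 - 5*(-1/60) = -44 + 1/12 = -527/12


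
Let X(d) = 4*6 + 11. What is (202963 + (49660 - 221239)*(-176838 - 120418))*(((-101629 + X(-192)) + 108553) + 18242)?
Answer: 1285328875802587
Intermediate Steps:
X(d) = 35 (X(d) = 24 + 11 = 35)
(202963 + (49660 - 221239)*(-176838 - 120418))*(((-101629 + X(-192)) + 108553) + 18242) = (202963 + (49660 - 221239)*(-176838 - 120418))*(((-101629 + 35) + 108553) + 18242) = (202963 - 171579*(-297256))*((-101594 + 108553) + 18242) = (202963 + 51002887224)*(6959 + 18242) = 51003090187*25201 = 1285328875802587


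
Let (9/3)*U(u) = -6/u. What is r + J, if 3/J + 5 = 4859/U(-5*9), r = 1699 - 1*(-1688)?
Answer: 740550621/218645 ≈ 3387.0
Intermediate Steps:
U(u) = -2/u (U(u) = (-6/u)/3 = -2/u)
r = 3387 (r = 1699 + 1688 = 3387)
J = 6/218645 (J = 3/(-5 + 4859/((-2/((-5*9))))) = 3/(-5 + 4859/((-2/(-45)))) = 3/(-5 + 4859/((-2*(-1/45)))) = 3/(-5 + 4859/(2/45)) = 3/(-5 + 4859*(45/2)) = 3/(-5 + 218655/2) = 3/(218645/2) = 3*(2/218645) = 6/218645 ≈ 2.7442e-5)
r + J = 3387 + 6/218645 = 740550621/218645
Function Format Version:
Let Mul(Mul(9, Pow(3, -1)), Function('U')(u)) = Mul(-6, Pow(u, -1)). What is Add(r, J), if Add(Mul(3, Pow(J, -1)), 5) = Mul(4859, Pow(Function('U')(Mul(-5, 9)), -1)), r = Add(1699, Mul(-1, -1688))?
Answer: Rational(740550621, 218645) ≈ 3387.0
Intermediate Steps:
Function('U')(u) = Mul(-2, Pow(u, -1)) (Function('U')(u) = Mul(Rational(1, 3), Mul(-6, Pow(u, -1))) = Mul(-2, Pow(u, -1)))
r = 3387 (r = Add(1699, 1688) = 3387)
J = Rational(6, 218645) (J = Mul(3, Pow(Add(-5, Mul(4859, Pow(Mul(-2, Pow(Mul(-5, 9), -1)), -1))), -1)) = Mul(3, Pow(Add(-5, Mul(4859, Pow(Mul(-2, Pow(-45, -1)), -1))), -1)) = Mul(3, Pow(Add(-5, Mul(4859, Pow(Mul(-2, Rational(-1, 45)), -1))), -1)) = Mul(3, Pow(Add(-5, Mul(4859, Pow(Rational(2, 45), -1))), -1)) = Mul(3, Pow(Add(-5, Mul(4859, Rational(45, 2))), -1)) = Mul(3, Pow(Add(-5, Rational(218655, 2)), -1)) = Mul(3, Pow(Rational(218645, 2), -1)) = Mul(3, Rational(2, 218645)) = Rational(6, 218645) ≈ 2.7442e-5)
Add(r, J) = Add(3387, Rational(6, 218645)) = Rational(740550621, 218645)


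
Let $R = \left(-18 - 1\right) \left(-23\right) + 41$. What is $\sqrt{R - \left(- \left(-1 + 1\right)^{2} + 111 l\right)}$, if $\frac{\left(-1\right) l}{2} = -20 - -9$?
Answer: $2 i \sqrt{491} \approx 44.317 i$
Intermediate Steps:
$R = 478$ ($R = \left(-18 - 1\right) \left(-23\right) + 41 = \left(-19\right) \left(-23\right) + 41 = 437 + 41 = 478$)
$l = 22$ ($l = - 2 \left(-20 - -9\right) = - 2 \left(-20 + 9\right) = \left(-2\right) \left(-11\right) = 22$)
$\sqrt{R - \left(- \left(-1 + 1\right)^{2} + 111 l\right)} = \sqrt{478 + \left(\left(-1 + 1\right)^{2} - 2442\right)} = \sqrt{478 - \left(2442 - 0^{2}\right)} = \sqrt{478 + \left(0 - 2442\right)} = \sqrt{478 - 2442} = \sqrt{-1964} = 2 i \sqrt{491}$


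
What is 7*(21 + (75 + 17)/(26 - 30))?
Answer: -14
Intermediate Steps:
7*(21 + (75 + 17)/(26 - 30)) = 7*(21 + 92/(-4)) = 7*(21 + 92*(-1/4)) = 7*(21 - 23) = 7*(-2) = -14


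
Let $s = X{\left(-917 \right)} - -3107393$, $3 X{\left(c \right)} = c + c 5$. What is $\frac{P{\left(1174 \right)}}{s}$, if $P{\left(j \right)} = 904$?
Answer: $\frac{904}{3105559} \approx 0.00029109$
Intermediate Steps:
$X{\left(c \right)} = 2 c$ ($X{\left(c \right)} = \frac{c + c 5}{3} = \frac{c + 5 c}{3} = \frac{6 c}{3} = 2 c$)
$s = 3105559$ ($s = 2 \left(-917\right) - -3107393 = -1834 + 3107393 = 3105559$)
$\frac{P{\left(1174 \right)}}{s} = \frac{904}{3105559}$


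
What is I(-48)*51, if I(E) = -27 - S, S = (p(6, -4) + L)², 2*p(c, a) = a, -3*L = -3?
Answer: -1428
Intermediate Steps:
L = 1 (L = -⅓*(-3) = 1)
p(c, a) = a/2
S = 1 (S = ((½)*(-4) + 1)² = (-2 + 1)² = (-1)² = 1)
I(E) = -28 (I(E) = -27 - 1*1 = -27 - 1 = -28)
I(-48)*51 = -28*51 = -1428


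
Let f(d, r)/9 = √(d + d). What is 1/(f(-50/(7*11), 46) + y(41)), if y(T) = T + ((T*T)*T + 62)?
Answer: 442904/30571006371 - 5*I*√77/20380670914 ≈ 1.4488e-5 - 2.1528e-9*I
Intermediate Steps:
f(d, r) = 9*√2*√d (f(d, r) = 9*√(d + d) = 9*√(2*d) = 9*(√2*√d) = 9*√2*√d)
y(T) = 62 + T + T³ (y(T) = T + (T²*T + 62) = T + (T³ + 62) = T + (62 + T³) = 62 + T + T³)
1/(f(-50/(7*11), 46) + y(41)) = 1/(9*√2*√(-50/(7*11)) + (62 + 41 + 41³)) = 1/(9*√2*√(-50/77) + (62 + 41 + 68921)) = 1/(9*√2*√(-50*1/77) + 69024) = 1/(9*√2*√(-50/77) + 69024) = 1/(9*√2*(5*I*√154/77) + 69024) = 1/(90*I*√77/77 + 69024) = 1/(69024 + 90*I*√77/77)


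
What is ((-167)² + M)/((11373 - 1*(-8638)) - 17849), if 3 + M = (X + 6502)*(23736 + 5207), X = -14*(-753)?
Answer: 246666189/1081 ≈ 2.2818e+5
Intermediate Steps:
X = 10542
M = 493304489 (M = -3 + (10542 + 6502)*(23736 + 5207) = -3 + 17044*28943 = -3 + 493304492 = 493304489)
((-167)² + M)/((11373 - 1*(-8638)) - 17849) = ((-167)² + 493304489)/((11373 - 1*(-8638)) - 17849) = (27889 + 493304489)/((11373 + 8638) - 17849) = 493332378/(20011 - 17849) = 493332378/2162 = 493332378*(1/2162) = 246666189/1081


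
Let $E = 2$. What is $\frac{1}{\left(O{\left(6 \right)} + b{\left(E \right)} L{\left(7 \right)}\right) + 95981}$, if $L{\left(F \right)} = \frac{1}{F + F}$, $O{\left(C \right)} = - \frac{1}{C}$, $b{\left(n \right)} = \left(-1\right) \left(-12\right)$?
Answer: $\frac{42}{4031231} \approx 1.0419 \cdot 10^{-5}$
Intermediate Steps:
$b{\left(n \right)} = 12$
$L{\left(F \right)} = \frac{1}{2 F}$
$\frac{1}{\left(O{\left(6 \right)} + b{\left(E \right)} L{\left(7 \right)}\right) + 95981} = \frac{1}{\left(- \frac{1}{6} + 12 \frac{1}{2 \cdot 7}\right) + 95981} = \frac{1}{\left(\left(-1\right) \frac{1}{6} + 12 \cdot \frac{1}{2} \cdot \frac{1}{7}\right) + 95981} = \frac{1}{\left(- \frac{1}{6} + 12 \cdot \frac{1}{14}\right) + 95981} = \frac{1}{\left(- \frac{1}{6} + \frac{6}{7}\right) + 95981} = \frac{1}{\frac{29}{42} + 95981} = \frac{1}{\frac{4031231}{42}} = \frac{42}{4031231}$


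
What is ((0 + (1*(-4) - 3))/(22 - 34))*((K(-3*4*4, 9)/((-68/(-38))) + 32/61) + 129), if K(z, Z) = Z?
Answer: 1953455/24888 ≈ 78.490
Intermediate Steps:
((0 + (1*(-4) - 3))/(22 - 34))*((K(-3*4*4, 9)/((-68/(-38))) + 32/61) + 129) = ((0 + (1*(-4) - 3))/(22 - 34))*((9/((-68/(-38))) + 32/61) + 129) = ((0 + (-4 - 3))/(-12))*((9/((-68*(-1/38))) + 32*(1/61)) + 129) = ((0 - 7)*(-1/12))*((9/(34/19) + 32/61) + 129) = (-7*(-1/12))*((9*(19/34) + 32/61) + 129) = 7*((171/34 + 32/61) + 129)/12 = 7*(11519/2074 + 129)/12 = (7/12)*(279065/2074) = 1953455/24888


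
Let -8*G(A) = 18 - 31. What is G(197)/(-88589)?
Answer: -13/708712 ≈ -1.8343e-5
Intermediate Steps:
G(A) = 13/8 (G(A) = -(18 - 31)/8 = -⅛*(-13) = 13/8)
G(197)/(-88589) = (13/8)/(-88589) = (13/8)*(-1/88589) = -13/708712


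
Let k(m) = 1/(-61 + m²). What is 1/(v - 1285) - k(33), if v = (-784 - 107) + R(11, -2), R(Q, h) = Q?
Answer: -3193/2225620 ≈ -0.0014347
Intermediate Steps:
v = -880 (v = (-784 - 107) + 11 = -891 + 11 = -880)
1/(v - 1285) - k(33) = 1/(-880 - 1285) - 1/(-61 + 33²) = 1/(-2165) - 1/(-61 + 1089) = -1/2165 - 1/1028 = -3193/2225620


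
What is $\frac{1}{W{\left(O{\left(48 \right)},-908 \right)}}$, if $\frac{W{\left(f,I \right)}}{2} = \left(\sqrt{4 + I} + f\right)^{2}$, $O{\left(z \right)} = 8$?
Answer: $\frac{1}{8 \left(4 + i \sqrt{226}\right)^{2}} \approx -0.00044823 - 0.0002567 i$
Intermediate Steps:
$W{\left(f,I \right)} = 2 \left(f + \sqrt{4 + I}\right)^{2}$ ($W{\left(f,I \right)} = 2 \left(\sqrt{4 + I} + f\right)^{2} = 2 \left(f + \sqrt{4 + I}\right)^{2}$)
$\frac{1}{W{\left(O{\left(48 \right)},-908 \right)}} = \frac{1}{2 \left(8 + \sqrt{4 - 908}\right)^{2}} = \frac{1}{2 \left(8 + \sqrt{-904}\right)^{2}} = \frac{1}{2 \left(8 + 2 i \sqrt{226}\right)^{2}}$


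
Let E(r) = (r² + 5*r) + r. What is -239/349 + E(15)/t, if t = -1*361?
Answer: -196214/125989 ≈ -1.5574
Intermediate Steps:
t = -361
E(r) = r² + 6*r
-239/349 + E(15)/t = -239/349 + (15*(6 + 15))/(-361) = -239*1/349 + (15*21)*(-1/361) = -239/349 + 315*(-1/361) = -239/349 - 315/361 = -196214/125989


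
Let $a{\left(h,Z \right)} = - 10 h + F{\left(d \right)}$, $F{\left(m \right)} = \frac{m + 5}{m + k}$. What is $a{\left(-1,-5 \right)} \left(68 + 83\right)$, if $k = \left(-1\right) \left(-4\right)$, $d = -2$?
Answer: $\frac{3473}{2} \approx 1736.5$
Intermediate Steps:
$k = 4$
$F{\left(m \right)} = \frac{5 + m}{4 + m}$ ($F{\left(m \right)} = \frac{m + 5}{m + 4} = \frac{5 + m}{4 + m}$)
$a{\left(h,Z \right)} = \frac{3}{2} - 10 h$ ($a{\left(h,Z \right)} = - 10 h + \frac{5 - 2}{4 - 2} = - 10 h + \frac{1}{2} \cdot 3 = - 10 h + \frac{3}{2} = \frac{3}{2} - 10 h$)
$a{\left(-1,-5 \right)} \left(68 + 83\right) = \left(\frac{3}{2} - -10\right) \left(68 + 83\right) = \left(\frac{3}{2} + 10\right) 151 = \frac{23}{2} \cdot 151 = \frac{3473}{2}$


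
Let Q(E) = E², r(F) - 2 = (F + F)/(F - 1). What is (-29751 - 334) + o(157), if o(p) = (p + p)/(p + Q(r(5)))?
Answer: -21329009/709 ≈ -30083.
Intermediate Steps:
r(F) = 2 + 2*F/(-1 + F) (r(F) = 2 + (F + F)/(F - 1) = 2 + (2*F)/(-1 + F) = 2 + 2*F/(-1 + F))
o(p) = 2*p/(81/4 + p) (o(p) = (p + p)/(p + (2*(-1 + 2*5)/(-1 + 5))²) = (2*p)/(p + (2*(-1 + 10)/4)²) = (2*p)/(p + (2*(¼)*9)²) = (2*p)/(p + (9/2)²) = (2*p)/(p + 81/4) = (2*p)/(81/4 + p) = 2*p/(81/4 + p))
(-29751 - 334) + o(157) = (-29751 - 334) + 8*157/(81 + 4*157) = -30085 + 8*157/(81 + 628) = -30085 + 8*157/709 = -30085 + 8*157*(1/709) = -30085 + 1256/709 = -21329009/709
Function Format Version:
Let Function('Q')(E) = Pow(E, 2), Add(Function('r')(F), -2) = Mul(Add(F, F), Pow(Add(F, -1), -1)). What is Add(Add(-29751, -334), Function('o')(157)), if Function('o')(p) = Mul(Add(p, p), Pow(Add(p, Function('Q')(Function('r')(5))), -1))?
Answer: Rational(-21329009, 709) ≈ -30083.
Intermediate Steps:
Function('r')(F) = Add(2, Mul(2, F, Pow(Add(-1, F), -1))) (Function('r')(F) = Add(2, Mul(Add(F, F), Pow(Add(F, -1), -1))) = Add(2, Mul(Mul(2, F), Pow(Add(-1, F), -1))) = Add(2, Mul(2, F, Pow(Add(-1, F), -1))))
Function('o')(p) = Mul(2, p, Pow(Add(Rational(81, 4), p), -1)) (Function('o')(p) = Mul(Add(p, p), Pow(Add(p, Pow(Mul(2, Pow(Add(-1, 5), -1), Add(-1, Mul(2, 5))), 2)), -1)) = Mul(Mul(2, p), Pow(Add(p, Pow(Mul(2, Pow(4, -1), Add(-1, 10)), 2)), -1)) = Mul(Mul(2, p), Pow(Add(p, Pow(Mul(2, Rational(1, 4), 9), 2)), -1)) = Mul(Mul(2, p), Pow(Add(p, Pow(Rational(9, 2), 2)), -1)) = Mul(Mul(2, p), Pow(Add(p, Rational(81, 4)), -1)) = Mul(Mul(2, p), Pow(Add(Rational(81, 4), p), -1)) = Mul(2, p, Pow(Add(Rational(81, 4), p), -1)))
Add(Add(-29751, -334), Function('o')(157)) = Add(Add(-29751, -334), Mul(8, 157, Pow(Add(81, Mul(4, 157)), -1))) = Add(-30085, Mul(8, 157, Pow(Add(81, 628), -1))) = Add(-30085, Mul(8, 157, Pow(709, -1))) = Add(-30085, Mul(8, 157, Rational(1, 709))) = Add(-30085, Rational(1256, 709)) = Rational(-21329009, 709)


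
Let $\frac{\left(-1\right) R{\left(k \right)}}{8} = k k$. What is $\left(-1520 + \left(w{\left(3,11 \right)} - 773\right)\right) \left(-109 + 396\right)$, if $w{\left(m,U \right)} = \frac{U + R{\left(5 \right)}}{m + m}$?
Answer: $- \frac{1334263}{2} \approx -6.6713 \cdot 10^{5}$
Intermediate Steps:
$R{\left(k \right)} = - 8 k^{2}$ ($R{\left(k \right)} = - 8 k k = - 8 k^{2}$)
$w{\left(m,U \right)} = \frac{-200 + U}{2 m}$ ($w{\left(m,U \right)} = \frac{U - 8 \cdot 5^{2}}{m + m} = \frac{U - 200}{2 m} = \left(U - 200\right) \frac{1}{2 m} = \left(-200 + U\right) \frac{1}{2 m} = \frac{-200 + U}{2 m}$)
$\left(-1520 + \left(w{\left(3,11 \right)} - 773\right)\right) \left(-109 + 396\right) = \left(-1520 - \left(773 - \frac{-200 + 11}{2 \cdot 3}\right)\right) \left(-109 + 396\right) = \left(-1520 - \left(773 - - \frac{63}{2}\right)\right) 287 = \left(-1520 - \frac{1609}{2}\right) 287 = \left(- \frac{4649}{2}\right) 287 = - \frac{1334263}{2}$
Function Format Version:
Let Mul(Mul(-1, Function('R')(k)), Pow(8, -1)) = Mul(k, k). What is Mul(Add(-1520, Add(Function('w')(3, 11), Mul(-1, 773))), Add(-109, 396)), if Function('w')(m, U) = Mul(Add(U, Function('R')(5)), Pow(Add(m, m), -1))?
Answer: Rational(-1334263, 2) ≈ -6.6713e+5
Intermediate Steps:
Function('R')(k) = Mul(-8, Pow(k, 2)) (Function('R')(k) = Mul(-8, Mul(k, k)) = Mul(-8, Pow(k, 2)))
Function('w')(m, U) = Mul(Rational(1, 2), Pow(m, -1), Add(-200, U)) (Function('w')(m, U) = Mul(Add(U, Mul(-8, Pow(5, 2))), Pow(Add(m, m), -1)) = Mul(Add(U, Mul(-8, 25)), Pow(Mul(2, m), -1)) = Mul(Add(U, -200), Mul(Rational(1, 2), Pow(m, -1))) = Mul(Add(-200, U), Mul(Rational(1, 2), Pow(m, -1))) = Mul(Rational(1, 2), Pow(m, -1), Add(-200, U)))
Mul(Add(-1520, Add(Function('w')(3, 11), Mul(-1, 773))), Add(-109, 396)) = Mul(Add(-1520, Add(Mul(Rational(1, 2), Pow(3, -1), Add(-200, 11)), Mul(-1, 773))), Add(-109, 396)) = Mul(Add(-1520, Add(Mul(Rational(1, 2), Rational(1, 3), -189), -773)), 287) = Mul(Add(-1520, Add(Rational(-63, 2), -773)), 287) = Mul(Add(-1520, Rational(-1609, 2)), 287) = Mul(Rational(-4649, 2), 287) = Rational(-1334263, 2)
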